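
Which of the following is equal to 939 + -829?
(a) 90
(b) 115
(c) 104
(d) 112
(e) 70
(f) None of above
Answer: f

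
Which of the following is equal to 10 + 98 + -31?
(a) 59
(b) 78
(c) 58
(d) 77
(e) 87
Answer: d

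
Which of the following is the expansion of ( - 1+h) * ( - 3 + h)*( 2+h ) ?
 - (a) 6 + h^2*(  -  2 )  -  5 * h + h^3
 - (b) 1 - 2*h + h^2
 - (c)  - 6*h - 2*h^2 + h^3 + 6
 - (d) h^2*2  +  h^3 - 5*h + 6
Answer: a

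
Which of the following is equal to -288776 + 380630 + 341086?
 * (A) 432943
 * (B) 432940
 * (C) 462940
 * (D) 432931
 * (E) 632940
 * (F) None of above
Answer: B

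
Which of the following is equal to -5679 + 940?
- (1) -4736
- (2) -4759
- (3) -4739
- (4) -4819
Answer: 3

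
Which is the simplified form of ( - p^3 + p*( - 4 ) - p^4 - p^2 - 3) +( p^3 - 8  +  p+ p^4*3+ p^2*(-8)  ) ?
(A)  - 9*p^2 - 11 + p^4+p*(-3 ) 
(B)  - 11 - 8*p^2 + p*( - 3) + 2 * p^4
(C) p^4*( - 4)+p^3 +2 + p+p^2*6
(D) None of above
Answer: D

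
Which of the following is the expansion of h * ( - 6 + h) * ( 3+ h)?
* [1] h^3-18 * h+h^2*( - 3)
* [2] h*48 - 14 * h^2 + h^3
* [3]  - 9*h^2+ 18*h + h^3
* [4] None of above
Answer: 1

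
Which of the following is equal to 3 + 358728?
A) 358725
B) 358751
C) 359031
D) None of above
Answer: D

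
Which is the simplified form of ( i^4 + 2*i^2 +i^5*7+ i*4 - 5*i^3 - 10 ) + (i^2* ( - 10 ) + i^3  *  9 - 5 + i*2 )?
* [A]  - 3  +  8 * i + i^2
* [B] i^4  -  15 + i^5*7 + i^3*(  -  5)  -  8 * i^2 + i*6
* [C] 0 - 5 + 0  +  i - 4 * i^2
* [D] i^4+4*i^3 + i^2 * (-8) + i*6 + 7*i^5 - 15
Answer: D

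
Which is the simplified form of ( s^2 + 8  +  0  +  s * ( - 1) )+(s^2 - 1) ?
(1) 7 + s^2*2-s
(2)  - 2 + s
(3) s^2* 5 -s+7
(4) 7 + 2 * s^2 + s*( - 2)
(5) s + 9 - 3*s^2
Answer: 1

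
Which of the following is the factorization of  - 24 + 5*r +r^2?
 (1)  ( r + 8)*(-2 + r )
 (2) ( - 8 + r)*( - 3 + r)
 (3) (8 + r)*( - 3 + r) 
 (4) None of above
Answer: 3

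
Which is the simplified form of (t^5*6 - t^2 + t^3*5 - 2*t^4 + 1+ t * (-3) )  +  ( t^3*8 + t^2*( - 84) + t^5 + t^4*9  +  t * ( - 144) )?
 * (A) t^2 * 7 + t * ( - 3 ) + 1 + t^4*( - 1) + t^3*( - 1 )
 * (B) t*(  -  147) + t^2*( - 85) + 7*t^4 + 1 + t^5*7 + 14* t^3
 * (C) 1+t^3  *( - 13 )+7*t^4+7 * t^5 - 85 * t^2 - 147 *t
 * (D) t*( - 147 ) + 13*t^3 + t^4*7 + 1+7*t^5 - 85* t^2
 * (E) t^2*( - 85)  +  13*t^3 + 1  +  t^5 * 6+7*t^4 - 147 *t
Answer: D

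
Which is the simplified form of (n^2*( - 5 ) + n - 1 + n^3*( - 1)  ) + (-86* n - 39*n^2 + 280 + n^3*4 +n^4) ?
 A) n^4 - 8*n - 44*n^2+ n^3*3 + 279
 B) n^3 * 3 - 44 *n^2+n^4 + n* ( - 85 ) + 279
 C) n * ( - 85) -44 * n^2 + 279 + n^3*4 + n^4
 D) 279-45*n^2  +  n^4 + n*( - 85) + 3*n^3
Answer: B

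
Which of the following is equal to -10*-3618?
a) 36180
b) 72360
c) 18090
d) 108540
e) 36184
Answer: a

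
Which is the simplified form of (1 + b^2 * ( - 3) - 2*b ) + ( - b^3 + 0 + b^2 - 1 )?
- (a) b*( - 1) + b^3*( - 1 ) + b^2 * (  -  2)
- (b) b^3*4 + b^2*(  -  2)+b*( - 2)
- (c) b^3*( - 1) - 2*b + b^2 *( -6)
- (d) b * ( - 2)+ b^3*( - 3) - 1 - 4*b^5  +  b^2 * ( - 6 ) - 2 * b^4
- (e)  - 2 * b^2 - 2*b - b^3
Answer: e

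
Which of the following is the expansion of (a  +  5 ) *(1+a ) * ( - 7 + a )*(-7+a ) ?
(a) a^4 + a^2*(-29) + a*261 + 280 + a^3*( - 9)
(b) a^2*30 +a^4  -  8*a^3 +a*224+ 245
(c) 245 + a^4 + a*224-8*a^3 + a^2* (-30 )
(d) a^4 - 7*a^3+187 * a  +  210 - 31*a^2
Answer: c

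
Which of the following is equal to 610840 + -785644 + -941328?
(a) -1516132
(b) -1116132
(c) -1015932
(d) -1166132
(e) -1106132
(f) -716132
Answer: b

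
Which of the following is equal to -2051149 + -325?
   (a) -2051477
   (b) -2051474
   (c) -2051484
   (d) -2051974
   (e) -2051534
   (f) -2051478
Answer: b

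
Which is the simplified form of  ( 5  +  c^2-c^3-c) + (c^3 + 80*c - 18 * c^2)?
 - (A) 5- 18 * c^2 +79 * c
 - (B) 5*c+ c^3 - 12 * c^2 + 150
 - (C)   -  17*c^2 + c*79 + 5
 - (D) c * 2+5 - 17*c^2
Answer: C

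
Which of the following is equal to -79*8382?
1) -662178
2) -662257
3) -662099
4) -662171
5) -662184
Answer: 1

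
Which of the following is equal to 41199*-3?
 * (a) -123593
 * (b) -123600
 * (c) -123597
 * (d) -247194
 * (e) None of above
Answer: c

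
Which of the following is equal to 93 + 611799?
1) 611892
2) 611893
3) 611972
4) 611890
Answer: 1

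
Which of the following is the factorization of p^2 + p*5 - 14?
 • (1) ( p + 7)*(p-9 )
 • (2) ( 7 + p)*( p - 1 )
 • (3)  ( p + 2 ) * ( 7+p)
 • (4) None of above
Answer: 4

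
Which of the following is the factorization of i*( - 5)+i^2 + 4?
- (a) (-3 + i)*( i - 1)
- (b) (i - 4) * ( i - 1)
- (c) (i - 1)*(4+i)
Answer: b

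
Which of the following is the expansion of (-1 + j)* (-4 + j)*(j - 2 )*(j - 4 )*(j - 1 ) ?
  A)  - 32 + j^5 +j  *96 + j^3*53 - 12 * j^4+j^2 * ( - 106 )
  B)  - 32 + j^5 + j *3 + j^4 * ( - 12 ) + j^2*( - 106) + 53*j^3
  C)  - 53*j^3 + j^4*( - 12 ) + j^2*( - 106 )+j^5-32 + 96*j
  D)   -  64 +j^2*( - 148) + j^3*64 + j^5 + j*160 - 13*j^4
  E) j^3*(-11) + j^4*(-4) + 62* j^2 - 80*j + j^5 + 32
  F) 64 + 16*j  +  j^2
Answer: A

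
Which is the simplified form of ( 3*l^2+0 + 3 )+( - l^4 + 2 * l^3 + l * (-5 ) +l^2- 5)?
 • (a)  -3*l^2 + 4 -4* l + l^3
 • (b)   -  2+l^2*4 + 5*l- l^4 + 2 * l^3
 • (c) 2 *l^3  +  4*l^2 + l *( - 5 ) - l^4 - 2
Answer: c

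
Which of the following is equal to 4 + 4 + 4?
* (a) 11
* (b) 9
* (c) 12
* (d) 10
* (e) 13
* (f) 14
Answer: c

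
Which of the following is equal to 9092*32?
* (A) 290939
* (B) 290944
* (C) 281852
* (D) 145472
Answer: B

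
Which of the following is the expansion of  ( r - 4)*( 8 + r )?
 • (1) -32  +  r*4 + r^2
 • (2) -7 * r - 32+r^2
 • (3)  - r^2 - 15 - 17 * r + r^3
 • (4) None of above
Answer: 1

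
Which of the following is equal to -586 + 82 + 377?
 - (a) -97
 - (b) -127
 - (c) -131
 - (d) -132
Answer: b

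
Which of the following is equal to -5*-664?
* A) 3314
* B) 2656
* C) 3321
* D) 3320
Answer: D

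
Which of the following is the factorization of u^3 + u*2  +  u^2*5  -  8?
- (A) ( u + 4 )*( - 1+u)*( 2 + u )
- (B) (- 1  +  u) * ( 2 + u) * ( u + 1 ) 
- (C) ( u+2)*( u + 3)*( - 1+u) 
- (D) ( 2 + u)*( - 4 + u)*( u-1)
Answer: A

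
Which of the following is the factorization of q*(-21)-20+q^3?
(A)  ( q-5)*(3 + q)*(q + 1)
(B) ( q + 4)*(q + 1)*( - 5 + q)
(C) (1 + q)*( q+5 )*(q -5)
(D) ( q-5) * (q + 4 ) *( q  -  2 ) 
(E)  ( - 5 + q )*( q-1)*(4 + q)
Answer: B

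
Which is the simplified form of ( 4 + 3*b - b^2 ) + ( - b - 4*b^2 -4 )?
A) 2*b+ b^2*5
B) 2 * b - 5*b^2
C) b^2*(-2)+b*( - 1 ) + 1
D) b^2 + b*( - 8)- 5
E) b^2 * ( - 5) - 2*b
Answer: B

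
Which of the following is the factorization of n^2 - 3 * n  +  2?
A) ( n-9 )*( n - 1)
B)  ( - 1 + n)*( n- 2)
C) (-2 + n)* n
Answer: B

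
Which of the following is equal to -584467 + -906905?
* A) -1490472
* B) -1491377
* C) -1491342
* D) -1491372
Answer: D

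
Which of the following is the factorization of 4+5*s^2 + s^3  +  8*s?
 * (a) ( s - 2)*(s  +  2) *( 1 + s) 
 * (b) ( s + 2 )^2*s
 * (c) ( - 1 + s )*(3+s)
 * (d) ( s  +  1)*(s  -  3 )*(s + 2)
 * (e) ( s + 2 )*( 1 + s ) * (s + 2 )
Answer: e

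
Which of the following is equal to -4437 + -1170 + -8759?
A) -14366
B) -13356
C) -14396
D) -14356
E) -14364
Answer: A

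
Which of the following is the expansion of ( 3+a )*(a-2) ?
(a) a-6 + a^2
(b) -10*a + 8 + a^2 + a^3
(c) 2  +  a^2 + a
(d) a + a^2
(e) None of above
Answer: a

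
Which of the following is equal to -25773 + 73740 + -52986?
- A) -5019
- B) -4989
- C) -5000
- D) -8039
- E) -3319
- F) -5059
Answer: A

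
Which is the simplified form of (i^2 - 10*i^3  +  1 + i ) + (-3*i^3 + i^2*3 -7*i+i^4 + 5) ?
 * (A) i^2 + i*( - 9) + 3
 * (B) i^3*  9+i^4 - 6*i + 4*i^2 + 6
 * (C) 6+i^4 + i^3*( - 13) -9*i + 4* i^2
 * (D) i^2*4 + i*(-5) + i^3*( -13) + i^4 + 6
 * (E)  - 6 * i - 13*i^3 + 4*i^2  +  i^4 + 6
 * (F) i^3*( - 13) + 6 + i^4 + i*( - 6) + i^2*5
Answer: E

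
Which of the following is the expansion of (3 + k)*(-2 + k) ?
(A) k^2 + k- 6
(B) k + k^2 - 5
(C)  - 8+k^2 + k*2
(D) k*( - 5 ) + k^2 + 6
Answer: A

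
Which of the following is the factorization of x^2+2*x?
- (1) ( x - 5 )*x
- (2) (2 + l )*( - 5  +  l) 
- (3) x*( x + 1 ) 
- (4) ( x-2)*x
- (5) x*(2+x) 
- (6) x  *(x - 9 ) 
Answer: 5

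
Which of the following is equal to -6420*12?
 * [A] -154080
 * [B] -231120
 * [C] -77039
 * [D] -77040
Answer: D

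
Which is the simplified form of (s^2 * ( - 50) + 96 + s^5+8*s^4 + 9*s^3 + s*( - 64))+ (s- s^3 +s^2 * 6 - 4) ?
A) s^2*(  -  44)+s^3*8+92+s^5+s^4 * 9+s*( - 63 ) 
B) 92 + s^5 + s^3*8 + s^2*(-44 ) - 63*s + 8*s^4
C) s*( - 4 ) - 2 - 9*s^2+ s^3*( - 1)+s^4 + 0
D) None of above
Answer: B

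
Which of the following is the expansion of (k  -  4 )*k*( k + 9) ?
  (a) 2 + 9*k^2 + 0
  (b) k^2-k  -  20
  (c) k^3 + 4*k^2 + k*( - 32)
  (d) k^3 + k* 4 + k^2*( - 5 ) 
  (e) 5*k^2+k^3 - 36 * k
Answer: e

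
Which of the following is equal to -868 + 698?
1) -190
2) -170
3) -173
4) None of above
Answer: 2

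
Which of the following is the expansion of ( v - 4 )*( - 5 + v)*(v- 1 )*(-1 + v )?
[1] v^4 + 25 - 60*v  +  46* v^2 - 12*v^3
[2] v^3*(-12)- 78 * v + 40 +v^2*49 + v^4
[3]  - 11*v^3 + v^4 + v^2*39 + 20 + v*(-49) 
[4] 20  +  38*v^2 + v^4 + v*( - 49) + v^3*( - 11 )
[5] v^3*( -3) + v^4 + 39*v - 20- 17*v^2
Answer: 3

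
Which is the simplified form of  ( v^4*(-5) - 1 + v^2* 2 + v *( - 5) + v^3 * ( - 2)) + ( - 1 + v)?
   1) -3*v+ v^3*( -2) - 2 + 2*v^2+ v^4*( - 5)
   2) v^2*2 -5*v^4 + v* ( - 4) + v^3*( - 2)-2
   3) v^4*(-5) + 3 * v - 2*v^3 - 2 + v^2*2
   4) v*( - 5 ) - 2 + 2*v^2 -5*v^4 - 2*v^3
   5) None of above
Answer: 2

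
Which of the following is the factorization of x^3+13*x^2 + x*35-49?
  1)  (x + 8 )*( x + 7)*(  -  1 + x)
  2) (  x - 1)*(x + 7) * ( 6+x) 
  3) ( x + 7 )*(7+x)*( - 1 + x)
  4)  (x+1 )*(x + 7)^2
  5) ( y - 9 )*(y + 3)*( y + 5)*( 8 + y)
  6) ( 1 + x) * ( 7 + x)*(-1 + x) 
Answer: 3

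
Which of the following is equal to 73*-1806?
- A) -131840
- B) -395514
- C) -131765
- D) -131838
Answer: D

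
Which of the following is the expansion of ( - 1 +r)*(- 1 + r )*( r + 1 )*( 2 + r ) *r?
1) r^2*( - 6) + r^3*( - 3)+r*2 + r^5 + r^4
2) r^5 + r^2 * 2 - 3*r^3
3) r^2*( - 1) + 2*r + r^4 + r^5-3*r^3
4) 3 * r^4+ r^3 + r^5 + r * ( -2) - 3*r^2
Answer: 3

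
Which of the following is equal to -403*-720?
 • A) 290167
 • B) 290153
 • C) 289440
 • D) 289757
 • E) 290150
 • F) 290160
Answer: F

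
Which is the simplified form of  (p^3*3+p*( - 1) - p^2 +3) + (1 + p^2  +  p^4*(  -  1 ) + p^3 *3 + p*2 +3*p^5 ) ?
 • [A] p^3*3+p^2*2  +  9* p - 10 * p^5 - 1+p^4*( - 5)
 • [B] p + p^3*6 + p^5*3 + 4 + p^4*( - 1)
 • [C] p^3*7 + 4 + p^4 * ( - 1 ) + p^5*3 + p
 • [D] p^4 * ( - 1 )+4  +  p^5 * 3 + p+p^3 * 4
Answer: B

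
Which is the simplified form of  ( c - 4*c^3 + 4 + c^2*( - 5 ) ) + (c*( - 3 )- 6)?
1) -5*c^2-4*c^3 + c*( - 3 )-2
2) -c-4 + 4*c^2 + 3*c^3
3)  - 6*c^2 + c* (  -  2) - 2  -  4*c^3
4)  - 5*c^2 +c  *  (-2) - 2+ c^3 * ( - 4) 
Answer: 4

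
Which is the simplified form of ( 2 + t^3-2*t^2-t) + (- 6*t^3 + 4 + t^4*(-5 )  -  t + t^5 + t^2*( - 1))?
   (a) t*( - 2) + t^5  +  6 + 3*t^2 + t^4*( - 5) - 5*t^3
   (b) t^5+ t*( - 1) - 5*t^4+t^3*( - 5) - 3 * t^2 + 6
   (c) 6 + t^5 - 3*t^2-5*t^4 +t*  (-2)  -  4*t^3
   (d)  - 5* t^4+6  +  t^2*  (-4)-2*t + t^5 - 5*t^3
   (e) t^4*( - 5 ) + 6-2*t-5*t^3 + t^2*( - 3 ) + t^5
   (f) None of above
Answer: e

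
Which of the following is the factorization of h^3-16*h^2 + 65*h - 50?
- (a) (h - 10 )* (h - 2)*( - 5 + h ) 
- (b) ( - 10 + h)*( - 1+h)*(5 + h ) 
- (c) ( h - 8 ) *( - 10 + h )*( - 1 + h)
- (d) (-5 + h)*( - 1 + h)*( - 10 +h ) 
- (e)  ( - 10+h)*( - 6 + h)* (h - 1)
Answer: d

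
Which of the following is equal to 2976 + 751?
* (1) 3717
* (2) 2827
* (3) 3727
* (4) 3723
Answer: 3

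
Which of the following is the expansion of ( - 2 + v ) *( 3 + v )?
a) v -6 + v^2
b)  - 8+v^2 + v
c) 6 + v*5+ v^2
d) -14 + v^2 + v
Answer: a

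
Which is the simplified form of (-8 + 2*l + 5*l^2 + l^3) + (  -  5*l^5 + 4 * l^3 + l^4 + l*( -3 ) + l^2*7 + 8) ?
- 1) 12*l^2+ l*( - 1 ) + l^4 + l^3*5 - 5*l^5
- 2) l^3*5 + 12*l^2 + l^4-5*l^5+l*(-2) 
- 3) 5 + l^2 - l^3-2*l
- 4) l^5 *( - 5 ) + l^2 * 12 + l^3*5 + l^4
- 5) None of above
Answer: 1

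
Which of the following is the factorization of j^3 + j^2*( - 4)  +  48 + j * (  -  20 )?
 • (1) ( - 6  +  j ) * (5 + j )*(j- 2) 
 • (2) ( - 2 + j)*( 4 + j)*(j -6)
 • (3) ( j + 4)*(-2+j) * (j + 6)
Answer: 2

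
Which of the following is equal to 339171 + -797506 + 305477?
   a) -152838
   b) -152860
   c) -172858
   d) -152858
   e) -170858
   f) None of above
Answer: d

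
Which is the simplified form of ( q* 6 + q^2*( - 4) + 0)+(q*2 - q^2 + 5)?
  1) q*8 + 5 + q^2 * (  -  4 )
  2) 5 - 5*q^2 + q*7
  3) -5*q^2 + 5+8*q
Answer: 3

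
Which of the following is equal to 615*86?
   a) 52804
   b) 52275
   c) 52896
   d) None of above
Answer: d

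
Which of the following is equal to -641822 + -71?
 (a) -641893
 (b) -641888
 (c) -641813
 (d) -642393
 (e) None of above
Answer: a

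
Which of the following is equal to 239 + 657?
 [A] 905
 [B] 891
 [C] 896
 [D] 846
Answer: C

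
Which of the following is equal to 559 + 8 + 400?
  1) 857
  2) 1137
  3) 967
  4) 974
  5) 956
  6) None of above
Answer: 3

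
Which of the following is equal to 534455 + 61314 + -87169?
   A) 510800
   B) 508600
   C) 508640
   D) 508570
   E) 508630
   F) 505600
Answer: B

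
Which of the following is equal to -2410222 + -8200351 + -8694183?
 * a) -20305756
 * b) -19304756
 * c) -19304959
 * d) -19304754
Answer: b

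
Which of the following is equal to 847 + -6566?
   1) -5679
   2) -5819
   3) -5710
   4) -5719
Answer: 4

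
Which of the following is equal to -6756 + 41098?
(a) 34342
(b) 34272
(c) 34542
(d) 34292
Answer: a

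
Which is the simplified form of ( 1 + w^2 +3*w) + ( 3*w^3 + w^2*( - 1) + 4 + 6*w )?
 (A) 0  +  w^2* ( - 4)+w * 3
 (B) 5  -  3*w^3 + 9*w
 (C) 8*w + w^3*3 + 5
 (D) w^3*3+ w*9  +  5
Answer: D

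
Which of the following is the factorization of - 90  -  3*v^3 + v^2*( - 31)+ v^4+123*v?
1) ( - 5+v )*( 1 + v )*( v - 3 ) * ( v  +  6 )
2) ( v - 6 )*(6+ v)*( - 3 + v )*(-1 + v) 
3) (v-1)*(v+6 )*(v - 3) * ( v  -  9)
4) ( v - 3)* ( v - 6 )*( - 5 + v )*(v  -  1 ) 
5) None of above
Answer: 5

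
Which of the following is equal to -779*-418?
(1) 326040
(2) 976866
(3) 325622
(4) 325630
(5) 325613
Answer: 3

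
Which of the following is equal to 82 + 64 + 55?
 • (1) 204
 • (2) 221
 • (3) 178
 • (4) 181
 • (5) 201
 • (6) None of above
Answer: 5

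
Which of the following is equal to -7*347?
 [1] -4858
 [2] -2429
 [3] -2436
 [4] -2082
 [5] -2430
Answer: 2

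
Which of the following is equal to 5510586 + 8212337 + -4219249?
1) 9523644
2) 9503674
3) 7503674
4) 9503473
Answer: 2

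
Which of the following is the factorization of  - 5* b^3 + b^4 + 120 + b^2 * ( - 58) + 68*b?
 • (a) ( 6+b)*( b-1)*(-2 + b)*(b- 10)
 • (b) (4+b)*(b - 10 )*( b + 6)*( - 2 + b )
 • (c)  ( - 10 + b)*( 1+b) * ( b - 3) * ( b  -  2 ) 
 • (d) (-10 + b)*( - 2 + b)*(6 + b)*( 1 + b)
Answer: d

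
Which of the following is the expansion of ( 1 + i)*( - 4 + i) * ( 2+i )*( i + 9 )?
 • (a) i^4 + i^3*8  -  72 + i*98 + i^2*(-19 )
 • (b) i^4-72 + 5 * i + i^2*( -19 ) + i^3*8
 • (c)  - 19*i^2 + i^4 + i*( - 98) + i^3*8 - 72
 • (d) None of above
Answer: c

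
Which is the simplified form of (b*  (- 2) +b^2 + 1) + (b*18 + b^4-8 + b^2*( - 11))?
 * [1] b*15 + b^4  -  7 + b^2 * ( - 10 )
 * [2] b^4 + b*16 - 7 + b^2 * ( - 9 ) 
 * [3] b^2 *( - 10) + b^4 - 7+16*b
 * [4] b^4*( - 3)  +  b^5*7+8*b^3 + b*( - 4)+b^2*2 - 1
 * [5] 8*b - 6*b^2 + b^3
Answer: 3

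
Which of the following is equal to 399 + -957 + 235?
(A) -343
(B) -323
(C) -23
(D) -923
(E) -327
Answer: B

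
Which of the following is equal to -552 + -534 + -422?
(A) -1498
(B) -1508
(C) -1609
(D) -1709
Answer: B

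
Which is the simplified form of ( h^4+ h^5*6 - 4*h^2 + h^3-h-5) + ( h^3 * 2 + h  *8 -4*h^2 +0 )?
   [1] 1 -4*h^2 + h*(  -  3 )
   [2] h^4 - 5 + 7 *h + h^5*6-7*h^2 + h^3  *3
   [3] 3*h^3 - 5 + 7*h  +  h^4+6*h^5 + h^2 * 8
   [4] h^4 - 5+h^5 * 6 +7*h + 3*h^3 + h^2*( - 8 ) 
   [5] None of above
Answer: 4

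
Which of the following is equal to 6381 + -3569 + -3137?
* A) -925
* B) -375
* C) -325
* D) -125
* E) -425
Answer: C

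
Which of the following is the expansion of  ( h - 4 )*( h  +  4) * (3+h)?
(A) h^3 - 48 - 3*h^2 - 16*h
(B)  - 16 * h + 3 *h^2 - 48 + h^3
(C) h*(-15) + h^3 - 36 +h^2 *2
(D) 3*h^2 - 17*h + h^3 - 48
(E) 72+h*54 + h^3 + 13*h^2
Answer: B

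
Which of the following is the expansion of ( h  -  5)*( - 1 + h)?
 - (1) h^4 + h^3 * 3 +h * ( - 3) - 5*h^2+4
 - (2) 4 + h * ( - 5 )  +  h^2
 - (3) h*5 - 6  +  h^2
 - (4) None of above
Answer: 4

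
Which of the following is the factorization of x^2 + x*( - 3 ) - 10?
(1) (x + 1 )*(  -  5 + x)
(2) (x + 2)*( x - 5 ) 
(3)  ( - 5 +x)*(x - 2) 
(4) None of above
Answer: 2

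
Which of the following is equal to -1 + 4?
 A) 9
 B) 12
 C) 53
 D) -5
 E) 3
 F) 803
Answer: E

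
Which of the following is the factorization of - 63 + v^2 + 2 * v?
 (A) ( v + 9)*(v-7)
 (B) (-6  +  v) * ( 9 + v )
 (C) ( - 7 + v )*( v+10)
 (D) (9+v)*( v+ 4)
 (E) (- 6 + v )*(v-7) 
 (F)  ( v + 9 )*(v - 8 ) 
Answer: A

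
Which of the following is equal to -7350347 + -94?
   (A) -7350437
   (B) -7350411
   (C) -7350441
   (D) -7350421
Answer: C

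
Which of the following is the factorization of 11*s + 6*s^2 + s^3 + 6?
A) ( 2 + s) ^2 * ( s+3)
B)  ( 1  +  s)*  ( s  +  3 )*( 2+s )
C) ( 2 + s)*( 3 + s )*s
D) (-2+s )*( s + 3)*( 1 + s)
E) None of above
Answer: B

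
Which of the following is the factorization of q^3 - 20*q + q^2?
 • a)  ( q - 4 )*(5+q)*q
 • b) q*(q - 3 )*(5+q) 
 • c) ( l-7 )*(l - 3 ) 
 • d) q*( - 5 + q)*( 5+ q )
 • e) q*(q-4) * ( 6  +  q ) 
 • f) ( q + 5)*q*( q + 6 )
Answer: a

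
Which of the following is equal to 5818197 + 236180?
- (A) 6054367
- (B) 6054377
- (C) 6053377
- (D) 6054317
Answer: B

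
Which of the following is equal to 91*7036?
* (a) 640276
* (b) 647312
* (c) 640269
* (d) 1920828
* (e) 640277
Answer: a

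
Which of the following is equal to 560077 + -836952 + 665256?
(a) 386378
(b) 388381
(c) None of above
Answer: b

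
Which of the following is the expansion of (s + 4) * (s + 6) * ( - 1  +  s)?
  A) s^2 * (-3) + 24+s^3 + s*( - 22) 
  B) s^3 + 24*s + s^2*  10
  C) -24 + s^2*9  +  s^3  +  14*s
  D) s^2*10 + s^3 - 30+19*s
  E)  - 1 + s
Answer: C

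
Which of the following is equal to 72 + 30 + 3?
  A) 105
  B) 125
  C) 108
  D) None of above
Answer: A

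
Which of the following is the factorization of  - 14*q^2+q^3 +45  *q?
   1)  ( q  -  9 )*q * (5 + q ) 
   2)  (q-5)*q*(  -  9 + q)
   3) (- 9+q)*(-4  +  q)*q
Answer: 2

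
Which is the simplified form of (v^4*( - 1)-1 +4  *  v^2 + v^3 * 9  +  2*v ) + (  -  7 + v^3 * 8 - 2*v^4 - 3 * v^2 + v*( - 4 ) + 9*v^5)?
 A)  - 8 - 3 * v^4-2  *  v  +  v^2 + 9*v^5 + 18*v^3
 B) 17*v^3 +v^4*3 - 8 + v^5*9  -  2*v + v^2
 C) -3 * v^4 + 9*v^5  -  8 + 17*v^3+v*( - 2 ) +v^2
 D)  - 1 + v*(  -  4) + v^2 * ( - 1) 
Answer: C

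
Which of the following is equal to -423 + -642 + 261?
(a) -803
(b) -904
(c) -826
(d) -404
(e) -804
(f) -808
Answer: e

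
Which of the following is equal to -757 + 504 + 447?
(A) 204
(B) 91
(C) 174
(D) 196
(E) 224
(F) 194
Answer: F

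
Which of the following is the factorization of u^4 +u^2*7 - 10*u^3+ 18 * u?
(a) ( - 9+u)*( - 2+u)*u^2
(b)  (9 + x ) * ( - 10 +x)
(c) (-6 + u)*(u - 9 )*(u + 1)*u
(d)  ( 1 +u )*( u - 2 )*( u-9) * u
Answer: d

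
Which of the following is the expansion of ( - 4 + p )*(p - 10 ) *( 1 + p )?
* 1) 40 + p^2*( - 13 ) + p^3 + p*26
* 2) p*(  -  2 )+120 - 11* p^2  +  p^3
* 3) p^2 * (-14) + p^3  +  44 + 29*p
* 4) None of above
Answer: 1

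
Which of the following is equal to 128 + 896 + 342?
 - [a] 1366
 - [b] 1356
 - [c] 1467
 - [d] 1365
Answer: a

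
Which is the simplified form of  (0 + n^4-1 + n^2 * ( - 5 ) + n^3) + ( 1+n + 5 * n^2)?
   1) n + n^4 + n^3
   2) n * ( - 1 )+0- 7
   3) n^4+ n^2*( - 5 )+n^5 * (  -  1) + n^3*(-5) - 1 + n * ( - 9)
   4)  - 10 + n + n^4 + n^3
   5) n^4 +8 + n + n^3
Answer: 1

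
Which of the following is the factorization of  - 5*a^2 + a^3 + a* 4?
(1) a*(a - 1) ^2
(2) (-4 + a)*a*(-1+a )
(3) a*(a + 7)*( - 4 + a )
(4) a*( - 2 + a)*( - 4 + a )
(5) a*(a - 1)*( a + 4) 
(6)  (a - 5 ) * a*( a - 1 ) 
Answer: 2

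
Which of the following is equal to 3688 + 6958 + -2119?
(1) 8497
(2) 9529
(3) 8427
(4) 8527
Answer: 4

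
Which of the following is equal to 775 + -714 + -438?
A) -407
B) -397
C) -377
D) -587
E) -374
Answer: C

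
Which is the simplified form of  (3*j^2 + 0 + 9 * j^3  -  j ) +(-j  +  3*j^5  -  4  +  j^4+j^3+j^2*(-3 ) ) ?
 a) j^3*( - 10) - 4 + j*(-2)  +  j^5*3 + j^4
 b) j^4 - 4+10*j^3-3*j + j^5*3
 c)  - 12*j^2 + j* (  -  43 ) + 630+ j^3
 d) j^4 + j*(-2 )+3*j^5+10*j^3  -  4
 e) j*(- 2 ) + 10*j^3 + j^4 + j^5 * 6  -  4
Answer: d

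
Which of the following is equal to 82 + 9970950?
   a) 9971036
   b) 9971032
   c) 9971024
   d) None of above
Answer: b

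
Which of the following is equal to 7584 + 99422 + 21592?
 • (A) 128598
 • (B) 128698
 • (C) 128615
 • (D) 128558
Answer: A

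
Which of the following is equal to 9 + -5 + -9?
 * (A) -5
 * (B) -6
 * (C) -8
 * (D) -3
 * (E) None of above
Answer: A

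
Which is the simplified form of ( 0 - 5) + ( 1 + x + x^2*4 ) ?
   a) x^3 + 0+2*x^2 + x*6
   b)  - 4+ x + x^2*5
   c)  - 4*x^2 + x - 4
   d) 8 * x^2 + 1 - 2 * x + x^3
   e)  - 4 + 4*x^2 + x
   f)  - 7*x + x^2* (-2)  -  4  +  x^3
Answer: e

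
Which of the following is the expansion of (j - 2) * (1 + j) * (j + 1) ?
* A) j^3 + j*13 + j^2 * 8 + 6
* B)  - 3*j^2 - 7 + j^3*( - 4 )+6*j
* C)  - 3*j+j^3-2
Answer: C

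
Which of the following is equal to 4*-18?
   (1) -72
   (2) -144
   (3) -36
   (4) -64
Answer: 1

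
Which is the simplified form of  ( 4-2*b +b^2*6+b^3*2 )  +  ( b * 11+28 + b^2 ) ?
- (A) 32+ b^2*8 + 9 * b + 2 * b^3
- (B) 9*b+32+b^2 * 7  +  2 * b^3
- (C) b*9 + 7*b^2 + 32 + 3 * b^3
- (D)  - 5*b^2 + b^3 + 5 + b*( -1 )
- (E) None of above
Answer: B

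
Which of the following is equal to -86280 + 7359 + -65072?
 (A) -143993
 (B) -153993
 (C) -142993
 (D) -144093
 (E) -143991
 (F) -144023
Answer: A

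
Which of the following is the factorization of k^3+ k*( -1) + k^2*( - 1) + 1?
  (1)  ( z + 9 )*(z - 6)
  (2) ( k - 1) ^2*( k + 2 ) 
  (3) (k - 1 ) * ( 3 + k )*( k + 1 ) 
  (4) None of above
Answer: 4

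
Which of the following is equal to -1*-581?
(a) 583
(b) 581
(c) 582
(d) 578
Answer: b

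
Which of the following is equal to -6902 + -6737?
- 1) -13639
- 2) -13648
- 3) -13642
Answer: 1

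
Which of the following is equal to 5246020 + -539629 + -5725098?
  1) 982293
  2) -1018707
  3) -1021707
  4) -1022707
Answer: 2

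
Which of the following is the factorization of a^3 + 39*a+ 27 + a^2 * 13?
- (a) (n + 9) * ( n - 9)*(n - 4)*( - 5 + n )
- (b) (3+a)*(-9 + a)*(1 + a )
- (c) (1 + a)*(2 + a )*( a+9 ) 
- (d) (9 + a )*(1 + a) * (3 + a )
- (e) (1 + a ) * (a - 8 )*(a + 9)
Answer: d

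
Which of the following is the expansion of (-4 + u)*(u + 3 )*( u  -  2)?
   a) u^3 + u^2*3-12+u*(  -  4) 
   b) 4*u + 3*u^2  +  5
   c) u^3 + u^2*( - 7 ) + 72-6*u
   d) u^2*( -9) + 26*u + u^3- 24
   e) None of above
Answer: e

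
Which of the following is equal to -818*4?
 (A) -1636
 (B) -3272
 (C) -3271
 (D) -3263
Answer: B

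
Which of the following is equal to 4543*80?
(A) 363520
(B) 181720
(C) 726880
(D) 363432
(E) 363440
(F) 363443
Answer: E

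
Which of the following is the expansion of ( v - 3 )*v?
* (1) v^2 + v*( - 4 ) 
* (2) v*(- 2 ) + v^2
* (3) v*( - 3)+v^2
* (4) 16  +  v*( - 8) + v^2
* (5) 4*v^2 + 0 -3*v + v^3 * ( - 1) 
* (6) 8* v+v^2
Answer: 3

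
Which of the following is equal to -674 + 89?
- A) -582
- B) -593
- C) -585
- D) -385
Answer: C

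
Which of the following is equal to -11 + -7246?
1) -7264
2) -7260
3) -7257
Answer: 3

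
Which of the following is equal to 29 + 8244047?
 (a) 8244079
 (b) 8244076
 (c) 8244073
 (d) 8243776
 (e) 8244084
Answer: b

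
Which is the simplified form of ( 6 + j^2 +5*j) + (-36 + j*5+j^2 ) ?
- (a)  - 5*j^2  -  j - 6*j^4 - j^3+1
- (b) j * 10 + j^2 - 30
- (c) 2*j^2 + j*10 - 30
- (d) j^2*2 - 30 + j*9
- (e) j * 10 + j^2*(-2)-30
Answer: c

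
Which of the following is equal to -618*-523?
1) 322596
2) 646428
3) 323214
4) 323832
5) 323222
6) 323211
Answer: 3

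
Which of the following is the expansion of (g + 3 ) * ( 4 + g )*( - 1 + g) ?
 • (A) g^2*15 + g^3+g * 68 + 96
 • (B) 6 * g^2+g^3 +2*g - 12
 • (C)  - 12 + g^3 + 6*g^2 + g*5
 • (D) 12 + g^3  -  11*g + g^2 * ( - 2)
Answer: C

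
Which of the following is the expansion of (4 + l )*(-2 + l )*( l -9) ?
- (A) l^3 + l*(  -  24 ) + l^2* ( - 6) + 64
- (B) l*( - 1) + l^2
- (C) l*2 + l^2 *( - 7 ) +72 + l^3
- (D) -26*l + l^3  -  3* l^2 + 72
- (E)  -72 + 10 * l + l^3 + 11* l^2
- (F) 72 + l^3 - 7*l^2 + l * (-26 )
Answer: F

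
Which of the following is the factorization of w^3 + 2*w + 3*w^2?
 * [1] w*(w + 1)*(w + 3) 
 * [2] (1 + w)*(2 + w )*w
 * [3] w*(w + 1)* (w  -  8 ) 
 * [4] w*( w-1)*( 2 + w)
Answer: 2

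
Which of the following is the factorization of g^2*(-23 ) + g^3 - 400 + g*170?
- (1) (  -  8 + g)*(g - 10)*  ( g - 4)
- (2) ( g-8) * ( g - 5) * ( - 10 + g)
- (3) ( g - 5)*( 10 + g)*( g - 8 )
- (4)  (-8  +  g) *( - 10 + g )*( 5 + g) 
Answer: 2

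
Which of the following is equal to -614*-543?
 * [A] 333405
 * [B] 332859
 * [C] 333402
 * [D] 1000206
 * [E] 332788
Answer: C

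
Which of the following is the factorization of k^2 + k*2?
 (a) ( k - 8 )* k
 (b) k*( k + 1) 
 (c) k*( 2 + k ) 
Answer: c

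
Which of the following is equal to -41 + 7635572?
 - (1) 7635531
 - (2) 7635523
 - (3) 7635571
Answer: 1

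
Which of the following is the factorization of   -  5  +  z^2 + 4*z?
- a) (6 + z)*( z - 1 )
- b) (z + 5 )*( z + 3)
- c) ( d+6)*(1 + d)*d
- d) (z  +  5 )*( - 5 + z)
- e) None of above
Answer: e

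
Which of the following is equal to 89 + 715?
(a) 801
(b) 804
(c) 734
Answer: b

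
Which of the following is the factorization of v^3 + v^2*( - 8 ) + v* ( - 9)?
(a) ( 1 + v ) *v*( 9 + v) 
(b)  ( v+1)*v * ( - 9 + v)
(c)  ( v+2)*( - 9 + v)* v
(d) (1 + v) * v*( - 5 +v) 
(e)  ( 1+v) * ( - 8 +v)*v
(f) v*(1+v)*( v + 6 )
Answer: b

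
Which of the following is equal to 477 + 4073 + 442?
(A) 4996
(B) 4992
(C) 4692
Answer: B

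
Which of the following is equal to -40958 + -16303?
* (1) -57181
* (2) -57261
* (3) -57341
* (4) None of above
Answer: 2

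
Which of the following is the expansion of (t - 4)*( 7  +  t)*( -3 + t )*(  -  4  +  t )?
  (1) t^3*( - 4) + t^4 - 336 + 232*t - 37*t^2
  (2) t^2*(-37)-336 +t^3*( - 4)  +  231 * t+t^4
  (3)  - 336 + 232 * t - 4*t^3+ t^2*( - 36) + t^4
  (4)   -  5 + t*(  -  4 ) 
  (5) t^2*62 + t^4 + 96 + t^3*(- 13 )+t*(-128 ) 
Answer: 1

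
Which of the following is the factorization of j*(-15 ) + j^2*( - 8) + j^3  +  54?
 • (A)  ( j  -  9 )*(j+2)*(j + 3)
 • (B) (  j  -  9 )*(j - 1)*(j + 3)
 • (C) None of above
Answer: C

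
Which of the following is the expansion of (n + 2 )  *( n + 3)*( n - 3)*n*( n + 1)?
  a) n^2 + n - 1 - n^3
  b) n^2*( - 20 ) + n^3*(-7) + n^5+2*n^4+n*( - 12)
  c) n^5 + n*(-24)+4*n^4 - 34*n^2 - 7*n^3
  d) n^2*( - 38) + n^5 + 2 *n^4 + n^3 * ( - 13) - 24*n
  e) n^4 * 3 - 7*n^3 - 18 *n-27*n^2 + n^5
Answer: e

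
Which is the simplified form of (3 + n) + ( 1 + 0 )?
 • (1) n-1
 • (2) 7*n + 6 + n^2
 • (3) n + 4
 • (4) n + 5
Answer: 3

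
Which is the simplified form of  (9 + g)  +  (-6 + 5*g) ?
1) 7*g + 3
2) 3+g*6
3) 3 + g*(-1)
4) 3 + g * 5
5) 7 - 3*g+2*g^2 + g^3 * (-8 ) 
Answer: 2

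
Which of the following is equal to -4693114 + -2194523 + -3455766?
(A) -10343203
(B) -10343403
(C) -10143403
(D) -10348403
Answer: B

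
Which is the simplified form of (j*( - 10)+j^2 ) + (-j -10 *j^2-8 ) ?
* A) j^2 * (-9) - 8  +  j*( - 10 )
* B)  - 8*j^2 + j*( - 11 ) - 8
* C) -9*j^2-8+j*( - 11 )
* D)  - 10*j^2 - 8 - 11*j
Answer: C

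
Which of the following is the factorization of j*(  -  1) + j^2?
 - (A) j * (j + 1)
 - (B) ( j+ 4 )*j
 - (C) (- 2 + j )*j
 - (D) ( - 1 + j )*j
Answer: D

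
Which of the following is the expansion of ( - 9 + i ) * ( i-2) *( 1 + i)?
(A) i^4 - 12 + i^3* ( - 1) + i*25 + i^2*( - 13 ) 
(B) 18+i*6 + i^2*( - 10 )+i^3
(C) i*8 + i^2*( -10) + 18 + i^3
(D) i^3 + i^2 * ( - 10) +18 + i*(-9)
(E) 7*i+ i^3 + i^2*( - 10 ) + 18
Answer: E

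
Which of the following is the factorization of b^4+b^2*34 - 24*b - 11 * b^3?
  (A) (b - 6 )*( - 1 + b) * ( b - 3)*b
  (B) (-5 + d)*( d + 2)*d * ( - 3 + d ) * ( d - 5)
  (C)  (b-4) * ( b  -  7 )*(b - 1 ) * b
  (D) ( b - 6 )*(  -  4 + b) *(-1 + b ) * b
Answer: D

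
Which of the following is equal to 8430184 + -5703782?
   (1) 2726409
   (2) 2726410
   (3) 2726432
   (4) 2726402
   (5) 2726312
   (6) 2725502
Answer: 4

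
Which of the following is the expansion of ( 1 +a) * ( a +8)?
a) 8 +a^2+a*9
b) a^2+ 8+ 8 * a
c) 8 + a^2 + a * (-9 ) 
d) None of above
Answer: a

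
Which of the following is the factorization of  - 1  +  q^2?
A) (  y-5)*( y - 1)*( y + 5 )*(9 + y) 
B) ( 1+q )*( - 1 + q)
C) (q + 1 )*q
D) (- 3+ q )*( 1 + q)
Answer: B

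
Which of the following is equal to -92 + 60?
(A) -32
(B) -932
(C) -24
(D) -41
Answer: A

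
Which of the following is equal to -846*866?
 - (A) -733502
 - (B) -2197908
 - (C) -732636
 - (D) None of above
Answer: C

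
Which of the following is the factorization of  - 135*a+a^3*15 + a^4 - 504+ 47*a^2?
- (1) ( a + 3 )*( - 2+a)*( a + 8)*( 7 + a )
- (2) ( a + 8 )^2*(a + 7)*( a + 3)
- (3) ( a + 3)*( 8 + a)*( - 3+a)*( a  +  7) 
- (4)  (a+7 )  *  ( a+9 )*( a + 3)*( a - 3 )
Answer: 3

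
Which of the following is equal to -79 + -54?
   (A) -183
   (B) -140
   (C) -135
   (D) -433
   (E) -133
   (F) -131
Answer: E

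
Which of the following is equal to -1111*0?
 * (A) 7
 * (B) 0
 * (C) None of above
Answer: B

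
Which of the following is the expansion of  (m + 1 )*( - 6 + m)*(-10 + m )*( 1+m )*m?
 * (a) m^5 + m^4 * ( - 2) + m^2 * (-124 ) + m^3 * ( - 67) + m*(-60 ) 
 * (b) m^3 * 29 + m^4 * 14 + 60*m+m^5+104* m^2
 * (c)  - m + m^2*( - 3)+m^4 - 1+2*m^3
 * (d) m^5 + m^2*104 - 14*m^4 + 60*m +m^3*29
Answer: d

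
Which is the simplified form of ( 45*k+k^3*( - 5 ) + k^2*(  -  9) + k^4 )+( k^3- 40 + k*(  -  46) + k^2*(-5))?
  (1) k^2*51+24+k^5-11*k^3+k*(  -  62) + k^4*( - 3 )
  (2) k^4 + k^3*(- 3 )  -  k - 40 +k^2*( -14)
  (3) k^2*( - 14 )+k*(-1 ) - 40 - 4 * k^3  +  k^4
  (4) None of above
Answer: 3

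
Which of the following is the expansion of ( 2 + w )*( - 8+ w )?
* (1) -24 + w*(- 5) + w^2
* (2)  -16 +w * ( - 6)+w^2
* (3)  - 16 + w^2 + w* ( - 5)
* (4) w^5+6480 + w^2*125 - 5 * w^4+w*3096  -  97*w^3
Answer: 2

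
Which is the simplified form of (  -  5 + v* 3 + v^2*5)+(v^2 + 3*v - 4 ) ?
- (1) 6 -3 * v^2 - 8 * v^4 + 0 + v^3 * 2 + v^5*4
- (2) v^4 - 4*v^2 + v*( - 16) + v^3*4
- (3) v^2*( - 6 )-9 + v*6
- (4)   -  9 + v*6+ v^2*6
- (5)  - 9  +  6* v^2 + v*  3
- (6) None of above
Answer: 4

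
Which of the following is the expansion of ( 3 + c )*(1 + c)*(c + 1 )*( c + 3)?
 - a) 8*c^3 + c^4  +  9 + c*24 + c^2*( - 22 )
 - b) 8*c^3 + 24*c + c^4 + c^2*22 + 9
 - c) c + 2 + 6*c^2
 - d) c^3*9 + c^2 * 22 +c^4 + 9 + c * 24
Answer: b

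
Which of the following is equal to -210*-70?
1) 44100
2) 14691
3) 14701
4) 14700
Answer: 4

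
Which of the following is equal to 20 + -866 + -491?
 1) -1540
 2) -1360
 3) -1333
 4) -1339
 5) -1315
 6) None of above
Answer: 6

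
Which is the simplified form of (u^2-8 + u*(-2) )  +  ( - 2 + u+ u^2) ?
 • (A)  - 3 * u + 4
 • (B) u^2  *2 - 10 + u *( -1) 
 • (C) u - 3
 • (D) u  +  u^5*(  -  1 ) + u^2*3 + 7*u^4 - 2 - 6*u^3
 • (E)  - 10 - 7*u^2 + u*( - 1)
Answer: B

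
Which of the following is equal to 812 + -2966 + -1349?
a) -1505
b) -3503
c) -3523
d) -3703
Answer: b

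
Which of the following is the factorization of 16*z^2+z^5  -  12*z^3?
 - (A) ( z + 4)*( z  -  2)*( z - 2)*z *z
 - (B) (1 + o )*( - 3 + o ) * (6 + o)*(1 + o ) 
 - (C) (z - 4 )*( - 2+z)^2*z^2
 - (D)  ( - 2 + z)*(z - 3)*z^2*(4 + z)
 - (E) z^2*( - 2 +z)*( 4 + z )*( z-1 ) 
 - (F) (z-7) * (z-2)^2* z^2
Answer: A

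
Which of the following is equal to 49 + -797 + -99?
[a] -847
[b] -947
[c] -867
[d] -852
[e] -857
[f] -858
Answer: a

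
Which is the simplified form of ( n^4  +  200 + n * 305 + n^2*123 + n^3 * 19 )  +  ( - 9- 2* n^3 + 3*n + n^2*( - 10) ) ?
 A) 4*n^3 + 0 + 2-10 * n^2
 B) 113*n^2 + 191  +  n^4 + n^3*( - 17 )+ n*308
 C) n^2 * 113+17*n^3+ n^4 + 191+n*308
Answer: C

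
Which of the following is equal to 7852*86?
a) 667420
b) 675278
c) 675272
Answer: c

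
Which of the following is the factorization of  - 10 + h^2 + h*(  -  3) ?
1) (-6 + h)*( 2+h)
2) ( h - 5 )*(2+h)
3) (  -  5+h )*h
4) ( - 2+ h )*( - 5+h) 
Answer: 2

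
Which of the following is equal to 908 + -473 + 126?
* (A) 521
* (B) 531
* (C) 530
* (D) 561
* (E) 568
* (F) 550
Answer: D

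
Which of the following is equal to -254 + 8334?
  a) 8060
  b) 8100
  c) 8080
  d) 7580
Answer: c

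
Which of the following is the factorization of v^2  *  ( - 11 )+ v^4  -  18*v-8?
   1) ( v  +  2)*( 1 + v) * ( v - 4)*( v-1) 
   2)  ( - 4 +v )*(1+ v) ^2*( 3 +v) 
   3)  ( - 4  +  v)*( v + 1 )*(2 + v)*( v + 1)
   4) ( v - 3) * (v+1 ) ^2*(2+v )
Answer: 3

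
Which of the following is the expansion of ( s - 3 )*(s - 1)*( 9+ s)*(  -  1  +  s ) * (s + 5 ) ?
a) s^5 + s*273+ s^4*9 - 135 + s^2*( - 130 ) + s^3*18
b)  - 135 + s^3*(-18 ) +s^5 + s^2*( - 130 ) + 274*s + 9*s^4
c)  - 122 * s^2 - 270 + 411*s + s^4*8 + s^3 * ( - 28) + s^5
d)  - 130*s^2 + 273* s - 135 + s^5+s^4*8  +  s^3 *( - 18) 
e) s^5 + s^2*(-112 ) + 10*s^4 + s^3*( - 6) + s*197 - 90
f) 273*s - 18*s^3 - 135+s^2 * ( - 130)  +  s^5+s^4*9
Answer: f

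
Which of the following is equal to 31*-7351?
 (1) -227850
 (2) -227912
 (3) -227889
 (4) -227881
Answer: 4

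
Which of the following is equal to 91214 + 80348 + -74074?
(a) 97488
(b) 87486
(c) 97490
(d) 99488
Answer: a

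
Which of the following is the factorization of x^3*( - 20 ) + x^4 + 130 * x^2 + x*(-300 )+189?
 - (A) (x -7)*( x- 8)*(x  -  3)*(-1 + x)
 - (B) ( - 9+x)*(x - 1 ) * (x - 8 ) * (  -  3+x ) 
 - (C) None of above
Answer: C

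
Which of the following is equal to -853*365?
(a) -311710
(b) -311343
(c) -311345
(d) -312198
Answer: c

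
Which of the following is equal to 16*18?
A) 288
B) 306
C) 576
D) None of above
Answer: A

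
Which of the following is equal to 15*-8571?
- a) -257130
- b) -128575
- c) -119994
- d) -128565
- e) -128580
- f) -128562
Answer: d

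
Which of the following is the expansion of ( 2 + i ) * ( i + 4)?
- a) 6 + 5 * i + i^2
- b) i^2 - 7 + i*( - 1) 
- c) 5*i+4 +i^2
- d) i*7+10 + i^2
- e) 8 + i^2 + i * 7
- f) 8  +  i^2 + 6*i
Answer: f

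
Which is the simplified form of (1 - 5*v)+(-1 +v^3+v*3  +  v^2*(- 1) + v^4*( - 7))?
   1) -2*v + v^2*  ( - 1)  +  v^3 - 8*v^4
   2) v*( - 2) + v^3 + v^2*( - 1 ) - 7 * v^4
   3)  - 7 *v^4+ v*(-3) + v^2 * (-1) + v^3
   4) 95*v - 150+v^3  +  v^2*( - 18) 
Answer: 2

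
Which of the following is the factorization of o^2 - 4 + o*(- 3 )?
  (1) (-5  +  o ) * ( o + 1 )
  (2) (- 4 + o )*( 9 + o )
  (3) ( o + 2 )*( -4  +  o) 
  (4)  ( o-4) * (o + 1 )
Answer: 4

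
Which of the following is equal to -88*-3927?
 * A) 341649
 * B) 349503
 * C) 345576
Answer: C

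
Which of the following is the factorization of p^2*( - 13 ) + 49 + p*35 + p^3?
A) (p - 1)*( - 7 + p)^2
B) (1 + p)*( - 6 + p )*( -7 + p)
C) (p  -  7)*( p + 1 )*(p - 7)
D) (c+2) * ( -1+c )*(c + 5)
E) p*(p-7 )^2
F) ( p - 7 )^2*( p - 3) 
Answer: C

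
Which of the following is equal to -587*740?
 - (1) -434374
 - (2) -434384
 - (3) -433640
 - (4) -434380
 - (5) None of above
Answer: 4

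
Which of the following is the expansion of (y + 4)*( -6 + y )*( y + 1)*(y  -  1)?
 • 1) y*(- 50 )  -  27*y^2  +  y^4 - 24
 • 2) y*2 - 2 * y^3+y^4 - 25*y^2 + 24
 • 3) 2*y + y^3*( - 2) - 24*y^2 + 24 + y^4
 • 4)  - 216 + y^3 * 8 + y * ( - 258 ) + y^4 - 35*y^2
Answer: 2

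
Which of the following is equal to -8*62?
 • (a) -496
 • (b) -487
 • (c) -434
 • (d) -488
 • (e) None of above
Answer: a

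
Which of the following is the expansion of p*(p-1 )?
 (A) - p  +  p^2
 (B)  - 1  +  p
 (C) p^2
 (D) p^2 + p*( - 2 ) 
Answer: A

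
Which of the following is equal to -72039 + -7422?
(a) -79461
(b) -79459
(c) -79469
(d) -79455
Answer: a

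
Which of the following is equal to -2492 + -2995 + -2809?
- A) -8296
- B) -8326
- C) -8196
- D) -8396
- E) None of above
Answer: A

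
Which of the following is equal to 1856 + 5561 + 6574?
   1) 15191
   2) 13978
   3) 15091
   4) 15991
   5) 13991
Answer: 5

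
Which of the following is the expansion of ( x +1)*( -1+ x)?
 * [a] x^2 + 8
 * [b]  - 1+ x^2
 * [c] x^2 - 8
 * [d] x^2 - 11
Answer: b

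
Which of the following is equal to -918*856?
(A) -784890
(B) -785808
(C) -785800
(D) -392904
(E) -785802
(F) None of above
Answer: B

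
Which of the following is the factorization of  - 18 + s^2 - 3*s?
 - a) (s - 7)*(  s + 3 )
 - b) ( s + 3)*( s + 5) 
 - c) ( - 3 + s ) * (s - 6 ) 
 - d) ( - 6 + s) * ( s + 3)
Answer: d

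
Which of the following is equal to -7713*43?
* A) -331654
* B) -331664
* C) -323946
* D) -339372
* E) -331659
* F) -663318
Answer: E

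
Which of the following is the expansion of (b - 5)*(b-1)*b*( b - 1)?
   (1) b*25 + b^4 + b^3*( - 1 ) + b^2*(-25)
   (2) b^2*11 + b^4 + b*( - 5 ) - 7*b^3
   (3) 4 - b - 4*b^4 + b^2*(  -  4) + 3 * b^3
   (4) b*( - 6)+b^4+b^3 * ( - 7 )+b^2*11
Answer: 2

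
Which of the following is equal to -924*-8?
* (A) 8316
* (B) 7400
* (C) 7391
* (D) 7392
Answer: D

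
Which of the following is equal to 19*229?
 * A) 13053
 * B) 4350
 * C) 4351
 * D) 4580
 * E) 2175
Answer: C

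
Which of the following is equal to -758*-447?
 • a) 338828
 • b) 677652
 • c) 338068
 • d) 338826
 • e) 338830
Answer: d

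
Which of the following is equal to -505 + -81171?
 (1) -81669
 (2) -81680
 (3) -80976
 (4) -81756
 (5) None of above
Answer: 5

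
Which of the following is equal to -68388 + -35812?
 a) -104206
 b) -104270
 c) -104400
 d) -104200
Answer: d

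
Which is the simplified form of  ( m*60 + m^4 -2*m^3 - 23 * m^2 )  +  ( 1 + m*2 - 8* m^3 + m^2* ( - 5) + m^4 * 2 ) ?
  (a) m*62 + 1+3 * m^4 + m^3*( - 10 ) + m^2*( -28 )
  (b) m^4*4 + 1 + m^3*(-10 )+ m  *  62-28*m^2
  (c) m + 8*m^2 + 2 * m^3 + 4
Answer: a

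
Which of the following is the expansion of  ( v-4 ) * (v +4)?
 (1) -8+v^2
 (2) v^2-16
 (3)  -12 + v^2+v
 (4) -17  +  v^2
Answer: 2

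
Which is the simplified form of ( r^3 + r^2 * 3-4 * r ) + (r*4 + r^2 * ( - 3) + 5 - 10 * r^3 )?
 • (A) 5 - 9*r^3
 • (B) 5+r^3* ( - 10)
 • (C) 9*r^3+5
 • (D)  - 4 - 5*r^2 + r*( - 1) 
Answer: A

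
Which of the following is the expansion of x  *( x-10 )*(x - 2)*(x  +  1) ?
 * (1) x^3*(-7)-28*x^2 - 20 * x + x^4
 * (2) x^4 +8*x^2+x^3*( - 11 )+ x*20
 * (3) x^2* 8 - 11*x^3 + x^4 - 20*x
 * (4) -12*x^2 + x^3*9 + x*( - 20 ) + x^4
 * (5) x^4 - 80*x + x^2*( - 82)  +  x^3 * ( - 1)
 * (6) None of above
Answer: 2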